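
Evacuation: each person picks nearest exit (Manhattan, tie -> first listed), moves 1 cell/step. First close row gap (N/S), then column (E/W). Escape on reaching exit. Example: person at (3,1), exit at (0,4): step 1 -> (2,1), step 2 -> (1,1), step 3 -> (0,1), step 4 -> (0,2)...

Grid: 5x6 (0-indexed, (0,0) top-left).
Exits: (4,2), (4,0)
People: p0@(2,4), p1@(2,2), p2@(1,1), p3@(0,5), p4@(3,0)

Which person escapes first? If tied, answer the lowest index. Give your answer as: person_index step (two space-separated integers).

Step 1: p0:(2,4)->(3,4) | p1:(2,2)->(3,2) | p2:(1,1)->(2,1) | p3:(0,5)->(1,5) | p4:(3,0)->(4,0)->EXIT
Step 2: p0:(3,4)->(4,4) | p1:(3,2)->(4,2)->EXIT | p2:(2,1)->(3,1) | p3:(1,5)->(2,5) | p4:escaped
Step 3: p0:(4,4)->(4,3) | p1:escaped | p2:(3,1)->(4,1) | p3:(2,5)->(3,5) | p4:escaped
Step 4: p0:(4,3)->(4,2)->EXIT | p1:escaped | p2:(4,1)->(4,2)->EXIT | p3:(3,5)->(4,5) | p4:escaped
Step 5: p0:escaped | p1:escaped | p2:escaped | p3:(4,5)->(4,4) | p4:escaped
Step 6: p0:escaped | p1:escaped | p2:escaped | p3:(4,4)->(4,3) | p4:escaped
Step 7: p0:escaped | p1:escaped | p2:escaped | p3:(4,3)->(4,2)->EXIT | p4:escaped
Exit steps: [4, 2, 4, 7, 1]
First to escape: p4 at step 1

Answer: 4 1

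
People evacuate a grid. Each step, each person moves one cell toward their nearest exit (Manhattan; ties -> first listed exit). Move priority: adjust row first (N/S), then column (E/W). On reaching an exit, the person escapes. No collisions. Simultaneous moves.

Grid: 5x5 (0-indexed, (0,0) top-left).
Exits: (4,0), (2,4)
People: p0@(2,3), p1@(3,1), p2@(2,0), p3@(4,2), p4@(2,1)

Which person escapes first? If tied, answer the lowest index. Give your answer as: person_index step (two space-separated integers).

Step 1: p0:(2,3)->(2,4)->EXIT | p1:(3,1)->(4,1) | p2:(2,0)->(3,0) | p3:(4,2)->(4,1) | p4:(2,1)->(3,1)
Step 2: p0:escaped | p1:(4,1)->(4,0)->EXIT | p2:(3,0)->(4,0)->EXIT | p3:(4,1)->(4,0)->EXIT | p4:(3,1)->(4,1)
Step 3: p0:escaped | p1:escaped | p2:escaped | p3:escaped | p4:(4,1)->(4,0)->EXIT
Exit steps: [1, 2, 2, 2, 3]
First to escape: p0 at step 1

Answer: 0 1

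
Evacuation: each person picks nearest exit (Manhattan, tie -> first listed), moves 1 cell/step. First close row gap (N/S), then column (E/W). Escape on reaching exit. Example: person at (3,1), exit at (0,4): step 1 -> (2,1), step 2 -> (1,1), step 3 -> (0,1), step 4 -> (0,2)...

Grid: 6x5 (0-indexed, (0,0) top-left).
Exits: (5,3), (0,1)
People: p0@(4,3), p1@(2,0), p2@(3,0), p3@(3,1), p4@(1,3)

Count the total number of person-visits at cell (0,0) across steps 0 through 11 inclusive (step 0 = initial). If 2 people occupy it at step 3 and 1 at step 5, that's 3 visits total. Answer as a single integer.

Step 0: p0@(4,3) p1@(2,0) p2@(3,0) p3@(3,1) p4@(1,3) -> at (0,0): 0 [-], cum=0
Step 1: p0@ESC p1@(1,0) p2@(2,0) p3@(2,1) p4@(0,3) -> at (0,0): 0 [-], cum=0
Step 2: p0@ESC p1@(0,0) p2@(1,0) p3@(1,1) p4@(0,2) -> at (0,0): 1 [p1], cum=1
Step 3: p0@ESC p1@ESC p2@(0,0) p3@ESC p4@ESC -> at (0,0): 1 [p2], cum=2
Step 4: p0@ESC p1@ESC p2@ESC p3@ESC p4@ESC -> at (0,0): 0 [-], cum=2
Total visits = 2

Answer: 2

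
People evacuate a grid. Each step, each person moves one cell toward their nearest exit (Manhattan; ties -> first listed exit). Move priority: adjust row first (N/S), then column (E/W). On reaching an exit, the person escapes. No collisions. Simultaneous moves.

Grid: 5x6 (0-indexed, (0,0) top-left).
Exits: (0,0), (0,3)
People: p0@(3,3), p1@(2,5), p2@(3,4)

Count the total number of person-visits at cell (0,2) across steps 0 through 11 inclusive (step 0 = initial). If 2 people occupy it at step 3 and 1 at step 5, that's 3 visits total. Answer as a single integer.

Step 0: p0@(3,3) p1@(2,5) p2@(3,4) -> at (0,2): 0 [-], cum=0
Step 1: p0@(2,3) p1@(1,5) p2@(2,4) -> at (0,2): 0 [-], cum=0
Step 2: p0@(1,3) p1@(0,5) p2@(1,4) -> at (0,2): 0 [-], cum=0
Step 3: p0@ESC p1@(0,4) p2@(0,4) -> at (0,2): 0 [-], cum=0
Step 4: p0@ESC p1@ESC p2@ESC -> at (0,2): 0 [-], cum=0
Total visits = 0

Answer: 0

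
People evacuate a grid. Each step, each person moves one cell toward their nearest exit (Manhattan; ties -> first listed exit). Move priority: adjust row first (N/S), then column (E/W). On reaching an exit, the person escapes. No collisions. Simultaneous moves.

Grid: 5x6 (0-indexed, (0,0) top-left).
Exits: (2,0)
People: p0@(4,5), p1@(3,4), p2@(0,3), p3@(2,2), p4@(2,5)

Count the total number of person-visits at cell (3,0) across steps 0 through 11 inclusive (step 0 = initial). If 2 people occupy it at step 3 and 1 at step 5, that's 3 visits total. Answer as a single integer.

Answer: 0

Derivation:
Step 0: p0@(4,5) p1@(3,4) p2@(0,3) p3@(2,2) p4@(2,5) -> at (3,0): 0 [-], cum=0
Step 1: p0@(3,5) p1@(2,4) p2@(1,3) p3@(2,1) p4@(2,4) -> at (3,0): 0 [-], cum=0
Step 2: p0@(2,5) p1@(2,3) p2@(2,3) p3@ESC p4@(2,3) -> at (3,0): 0 [-], cum=0
Step 3: p0@(2,4) p1@(2,2) p2@(2,2) p3@ESC p4@(2,2) -> at (3,0): 0 [-], cum=0
Step 4: p0@(2,3) p1@(2,1) p2@(2,1) p3@ESC p4@(2,1) -> at (3,0): 0 [-], cum=0
Step 5: p0@(2,2) p1@ESC p2@ESC p3@ESC p4@ESC -> at (3,0): 0 [-], cum=0
Step 6: p0@(2,1) p1@ESC p2@ESC p3@ESC p4@ESC -> at (3,0): 0 [-], cum=0
Step 7: p0@ESC p1@ESC p2@ESC p3@ESC p4@ESC -> at (3,0): 0 [-], cum=0
Total visits = 0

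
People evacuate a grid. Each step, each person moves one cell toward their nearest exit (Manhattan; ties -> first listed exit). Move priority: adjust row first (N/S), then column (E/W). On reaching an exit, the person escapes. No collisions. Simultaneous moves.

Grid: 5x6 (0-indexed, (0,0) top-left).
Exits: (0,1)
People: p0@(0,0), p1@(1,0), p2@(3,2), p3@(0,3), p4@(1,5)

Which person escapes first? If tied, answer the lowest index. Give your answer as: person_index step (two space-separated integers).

Step 1: p0:(0,0)->(0,1)->EXIT | p1:(1,0)->(0,0) | p2:(3,2)->(2,2) | p3:(0,3)->(0,2) | p4:(1,5)->(0,5)
Step 2: p0:escaped | p1:(0,0)->(0,1)->EXIT | p2:(2,2)->(1,2) | p3:(0,2)->(0,1)->EXIT | p4:(0,5)->(0,4)
Step 3: p0:escaped | p1:escaped | p2:(1,2)->(0,2) | p3:escaped | p4:(0,4)->(0,3)
Step 4: p0:escaped | p1:escaped | p2:(0,2)->(0,1)->EXIT | p3:escaped | p4:(0,3)->(0,2)
Step 5: p0:escaped | p1:escaped | p2:escaped | p3:escaped | p4:(0,2)->(0,1)->EXIT
Exit steps: [1, 2, 4, 2, 5]
First to escape: p0 at step 1

Answer: 0 1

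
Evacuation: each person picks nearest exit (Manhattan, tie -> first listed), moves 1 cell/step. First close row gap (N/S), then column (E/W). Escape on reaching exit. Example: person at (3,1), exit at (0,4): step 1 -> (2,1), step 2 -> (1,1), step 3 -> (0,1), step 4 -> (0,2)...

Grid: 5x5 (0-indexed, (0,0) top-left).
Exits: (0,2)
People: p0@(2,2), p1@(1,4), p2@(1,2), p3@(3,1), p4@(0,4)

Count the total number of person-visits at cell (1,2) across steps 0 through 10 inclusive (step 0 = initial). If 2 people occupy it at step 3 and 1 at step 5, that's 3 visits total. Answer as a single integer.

Answer: 2

Derivation:
Step 0: p0@(2,2) p1@(1,4) p2@(1,2) p3@(3,1) p4@(0,4) -> at (1,2): 1 [p2], cum=1
Step 1: p0@(1,2) p1@(0,4) p2@ESC p3@(2,1) p4@(0,3) -> at (1,2): 1 [p0], cum=2
Step 2: p0@ESC p1@(0,3) p2@ESC p3@(1,1) p4@ESC -> at (1,2): 0 [-], cum=2
Step 3: p0@ESC p1@ESC p2@ESC p3@(0,1) p4@ESC -> at (1,2): 0 [-], cum=2
Step 4: p0@ESC p1@ESC p2@ESC p3@ESC p4@ESC -> at (1,2): 0 [-], cum=2
Total visits = 2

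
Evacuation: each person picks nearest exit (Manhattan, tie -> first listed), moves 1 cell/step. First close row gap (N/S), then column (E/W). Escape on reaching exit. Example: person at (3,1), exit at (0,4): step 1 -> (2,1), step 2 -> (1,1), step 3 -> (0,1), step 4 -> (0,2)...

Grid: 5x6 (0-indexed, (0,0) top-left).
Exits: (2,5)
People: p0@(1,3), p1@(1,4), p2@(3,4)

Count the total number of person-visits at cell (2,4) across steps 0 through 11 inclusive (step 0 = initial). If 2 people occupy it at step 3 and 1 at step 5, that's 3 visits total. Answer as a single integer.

Answer: 3

Derivation:
Step 0: p0@(1,3) p1@(1,4) p2@(3,4) -> at (2,4): 0 [-], cum=0
Step 1: p0@(2,3) p1@(2,4) p2@(2,4) -> at (2,4): 2 [p1,p2], cum=2
Step 2: p0@(2,4) p1@ESC p2@ESC -> at (2,4): 1 [p0], cum=3
Step 3: p0@ESC p1@ESC p2@ESC -> at (2,4): 0 [-], cum=3
Total visits = 3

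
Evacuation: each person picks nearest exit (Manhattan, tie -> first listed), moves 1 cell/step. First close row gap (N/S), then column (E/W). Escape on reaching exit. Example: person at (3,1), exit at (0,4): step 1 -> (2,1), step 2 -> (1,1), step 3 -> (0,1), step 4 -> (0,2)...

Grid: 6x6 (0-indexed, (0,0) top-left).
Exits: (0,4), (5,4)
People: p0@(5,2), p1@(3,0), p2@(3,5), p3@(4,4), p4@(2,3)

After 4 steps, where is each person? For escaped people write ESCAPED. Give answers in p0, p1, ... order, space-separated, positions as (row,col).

Step 1: p0:(5,2)->(5,3) | p1:(3,0)->(4,0) | p2:(3,5)->(4,5) | p3:(4,4)->(5,4)->EXIT | p4:(2,3)->(1,3)
Step 2: p0:(5,3)->(5,4)->EXIT | p1:(4,0)->(5,0) | p2:(4,5)->(5,5) | p3:escaped | p4:(1,3)->(0,3)
Step 3: p0:escaped | p1:(5,0)->(5,1) | p2:(5,5)->(5,4)->EXIT | p3:escaped | p4:(0,3)->(0,4)->EXIT
Step 4: p0:escaped | p1:(5,1)->(5,2) | p2:escaped | p3:escaped | p4:escaped

ESCAPED (5,2) ESCAPED ESCAPED ESCAPED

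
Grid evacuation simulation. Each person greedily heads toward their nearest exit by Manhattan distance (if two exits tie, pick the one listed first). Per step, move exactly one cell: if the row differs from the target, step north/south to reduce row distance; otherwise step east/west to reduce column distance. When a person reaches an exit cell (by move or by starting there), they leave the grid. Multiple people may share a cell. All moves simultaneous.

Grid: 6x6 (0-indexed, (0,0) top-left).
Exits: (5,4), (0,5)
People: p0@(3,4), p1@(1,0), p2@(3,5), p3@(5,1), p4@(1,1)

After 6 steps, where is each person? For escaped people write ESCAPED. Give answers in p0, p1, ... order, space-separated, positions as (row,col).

Step 1: p0:(3,4)->(4,4) | p1:(1,0)->(0,0) | p2:(3,5)->(4,5) | p3:(5,1)->(5,2) | p4:(1,1)->(0,1)
Step 2: p0:(4,4)->(5,4)->EXIT | p1:(0,0)->(0,1) | p2:(4,5)->(5,5) | p3:(5,2)->(5,3) | p4:(0,1)->(0,2)
Step 3: p0:escaped | p1:(0,1)->(0,2) | p2:(5,5)->(5,4)->EXIT | p3:(5,3)->(5,4)->EXIT | p4:(0,2)->(0,3)
Step 4: p0:escaped | p1:(0,2)->(0,3) | p2:escaped | p3:escaped | p4:(0,3)->(0,4)
Step 5: p0:escaped | p1:(0,3)->(0,4) | p2:escaped | p3:escaped | p4:(0,4)->(0,5)->EXIT
Step 6: p0:escaped | p1:(0,4)->(0,5)->EXIT | p2:escaped | p3:escaped | p4:escaped

ESCAPED ESCAPED ESCAPED ESCAPED ESCAPED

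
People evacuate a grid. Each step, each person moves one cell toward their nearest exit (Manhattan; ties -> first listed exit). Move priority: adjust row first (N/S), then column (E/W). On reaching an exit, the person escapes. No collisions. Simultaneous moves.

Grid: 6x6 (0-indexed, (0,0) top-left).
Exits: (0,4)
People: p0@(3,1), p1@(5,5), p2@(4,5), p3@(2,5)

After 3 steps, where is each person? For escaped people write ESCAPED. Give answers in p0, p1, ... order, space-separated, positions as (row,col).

Step 1: p0:(3,1)->(2,1) | p1:(5,5)->(4,5) | p2:(4,5)->(3,5) | p3:(2,5)->(1,5)
Step 2: p0:(2,1)->(1,1) | p1:(4,5)->(3,5) | p2:(3,5)->(2,5) | p3:(1,5)->(0,5)
Step 3: p0:(1,1)->(0,1) | p1:(3,5)->(2,5) | p2:(2,5)->(1,5) | p3:(0,5)->(0,4)->EXIT

(0,1) (2,5) (1,5) ESCAPED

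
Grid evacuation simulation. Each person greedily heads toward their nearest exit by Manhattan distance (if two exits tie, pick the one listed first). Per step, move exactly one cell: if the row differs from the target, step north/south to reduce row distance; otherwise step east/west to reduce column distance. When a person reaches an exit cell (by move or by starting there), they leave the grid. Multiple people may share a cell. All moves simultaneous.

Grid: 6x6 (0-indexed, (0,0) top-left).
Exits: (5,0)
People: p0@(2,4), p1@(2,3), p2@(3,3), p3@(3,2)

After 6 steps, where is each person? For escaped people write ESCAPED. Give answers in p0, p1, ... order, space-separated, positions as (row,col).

Step 1: p0:(2,4)->(3,4) | p1:(2,3)->(3,3) | p2:(3,3)->(4,3) | p3:(3,2)->(4,2)
Step 2: p0:(3,4)->(4,4) | p1:(3,3)->(4,3) | p2:(4,3)->(5,3) | p3:(4,2)->(5,2)
Step 3: p0:(4,4)->(5,4) | p1:(4,3)->(5,3) | p2:(5,3)->(5,2) | p3:(5,2)->(5,1)
Step 4: p0:(5,4)->(5,3) | p1:(5,3)->(5,2) | p2:(5,2)->(5,1) | p3:(5,1)->(5,0)->EXIT
Step 5: p0:(5,3)->(5,2) | p1:(5,2)->(5,1) | p2:(5,1)->(5,0)->EXIT | p3:escaped
Step 6: p0:(5,2)->(5,1) | p1:(5,1)->(5,0)->EXIT | p2:escaped | p3:escaped

(5,1) ESCAPED ESCAPED ESCAPED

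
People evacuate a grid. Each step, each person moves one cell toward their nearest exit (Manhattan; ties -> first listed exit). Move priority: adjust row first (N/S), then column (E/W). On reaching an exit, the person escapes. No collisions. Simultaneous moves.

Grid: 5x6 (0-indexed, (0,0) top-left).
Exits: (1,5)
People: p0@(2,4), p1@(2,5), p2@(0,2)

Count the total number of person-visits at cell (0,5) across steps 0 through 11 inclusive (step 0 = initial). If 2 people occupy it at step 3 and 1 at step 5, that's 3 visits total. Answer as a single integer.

Answer: 0

Derivation:
Step 0: p0@(2,4) p1@(2,5) p2@(0,2) -> at (0,5): 0 [-], cum=0
Step 1: p0@(1,4) p1@ESC p2@(1,2) -> at (0,5): 0 [-], cum=0
Step 2: p0@ESC p1@ESC p2@(1,3) -> at (0,5): 0 [-], cum=0
Step 3: p0@ESC p1@ESC p2@(1,4) -> at (0,5): 0 [-], cum=0
Step 4: p0@ESC p1@ESC p2@ESC -> at (0,5): 0 [-], cum=0
Total visits = 0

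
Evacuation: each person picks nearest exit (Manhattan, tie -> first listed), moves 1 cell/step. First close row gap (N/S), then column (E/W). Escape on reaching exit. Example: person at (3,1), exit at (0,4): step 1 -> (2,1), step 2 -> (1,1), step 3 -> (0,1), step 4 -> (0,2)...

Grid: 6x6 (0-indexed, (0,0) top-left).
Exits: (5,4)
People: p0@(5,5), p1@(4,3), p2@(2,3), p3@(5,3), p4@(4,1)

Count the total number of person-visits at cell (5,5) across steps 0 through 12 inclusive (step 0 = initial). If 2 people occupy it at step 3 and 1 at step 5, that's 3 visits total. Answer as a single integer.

Step 0: p0@(5,5) p1@(4,3) p2@(2,3) p3@(5,3) p4@(4,1) -> at (5,5): 1 [p0], cum=1
Step 1: p0@ESC p1@(5,3) p2@(3,3) p3@ESC p4@(5,1) -> at (5,5): 0 [-], cum=1
Step 2: p0@ESC p1@ESC p2@(4,3) p3@ESC p4@(5,2) -> at (5,5): 0 [-], cum=1
Step 3: p0@ESC p1@ESC p2@(5,3) p3@ESC p4@(5,3) -> at (5,5): 0 [-], cum=1
Step 4: p0@ESC p1@ESC p2@ESC p3@ESC p4@ESC -> at (5,5): 0 [-], cum=1
Total visits = 1

Answer: 1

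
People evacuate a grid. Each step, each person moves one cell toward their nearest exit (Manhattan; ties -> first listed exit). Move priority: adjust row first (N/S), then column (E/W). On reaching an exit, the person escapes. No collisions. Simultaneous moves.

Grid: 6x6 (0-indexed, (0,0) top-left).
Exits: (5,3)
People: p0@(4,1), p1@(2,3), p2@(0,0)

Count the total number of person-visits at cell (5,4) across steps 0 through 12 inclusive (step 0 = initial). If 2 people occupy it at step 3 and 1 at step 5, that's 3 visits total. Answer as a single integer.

Answer: 0

Derivation:
Step 0: p0@(4,1) p1@(2,3) p2@(0,0) -> at (5,4): 0 [-], cum=0
Step 1: p0@(5,1) p1@(3,3) p2@(1,0) -> at (5,4): 0 [-], cum=0
Step 2: p0@(5,2) p1@(4,3) p2@(2,0) -> at (5,4): 0 [-], cum=0
Step 3: p0@ESC p1@ESC p2@(3,0) -> at (5,4): 0 [-], cum=0
Step 4: p0@ESC p1@ESC p2@(4,0) -> at (5,4): 0 [-], cum=0
Step 5: p0@ESC p1@ESC p2@(5,0) -> at (5,4): 0 [-], cum=0
Step 6: p0@ESC p1@ESC p2@(5,1) -> at (5,4): 0 [-], cum=0
Step 7: p0@ESC p1@ESC p2@(5,2) -> at (5,4): 0 [-], cum=0
Step 8: p0@ESC p1@ESC p2@ESC -> at (5,4): 0 [-], cum=0
Total visits = 0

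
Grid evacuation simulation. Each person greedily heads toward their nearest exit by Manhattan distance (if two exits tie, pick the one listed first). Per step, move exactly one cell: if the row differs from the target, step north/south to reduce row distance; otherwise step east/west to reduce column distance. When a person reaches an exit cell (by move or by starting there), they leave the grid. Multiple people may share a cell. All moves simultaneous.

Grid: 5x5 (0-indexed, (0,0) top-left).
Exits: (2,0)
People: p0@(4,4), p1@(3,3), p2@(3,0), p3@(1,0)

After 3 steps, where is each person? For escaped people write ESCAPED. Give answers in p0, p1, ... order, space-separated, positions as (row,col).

Step 1: p0:(4,4)->(3,4) | p1:(3,3)->(2,3) | p2:(3,0)->(2,0)->EXIT | p3:(1,0)->(2,0)->EXIT
Step 2: p0:(3,4)->(2,4) | p1:(2,3)->(2,2) | p2:escaped | p3:escaped
Step 3: p0:(2,4)->(2,3) | p1:(2,2)->(2,1) | p2:escaped | p3:escaped

(2,3) (2,1) ESCAPED ESCAPED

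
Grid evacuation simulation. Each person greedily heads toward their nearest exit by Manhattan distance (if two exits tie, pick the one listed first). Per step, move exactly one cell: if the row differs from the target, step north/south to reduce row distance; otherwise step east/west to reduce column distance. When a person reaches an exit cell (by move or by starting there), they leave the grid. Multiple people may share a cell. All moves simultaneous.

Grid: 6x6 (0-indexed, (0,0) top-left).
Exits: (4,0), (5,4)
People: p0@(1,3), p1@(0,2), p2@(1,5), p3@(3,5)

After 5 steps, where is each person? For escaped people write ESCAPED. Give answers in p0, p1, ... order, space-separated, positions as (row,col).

Step 1: p0:(1,3)->(2,3) | p1:(0,2)->(1,2) | p2:(1,5)->(2,5) | p3:(3,5)->(4,5)
Step 2: p0:(2,3)->(3,3) | p1:(1,2)->(2,2) | p2:(2,5)->(3,5) | p3:(4,5)->(5,5)
Step 3: p0:(3,3)->(4,3) | p1:(2,2)->(3,2) | p2:(3,5)->(4,5) | p3:(5,5)->(5,4)->EXIT
Step 4: p0:(4,3)->(5,3) | p1:(3,2)->(4,2) | p2:(4,5)->(5,5) | p3:escaped
Step 5: p0:(5,3)->(5,4)->EXIT | p1:(4,2)->(4,1) | p2:(5,5)->(5,4)->EXIT | p3:escaped

ESCAPED (4,1) ESCAPED ESCAPED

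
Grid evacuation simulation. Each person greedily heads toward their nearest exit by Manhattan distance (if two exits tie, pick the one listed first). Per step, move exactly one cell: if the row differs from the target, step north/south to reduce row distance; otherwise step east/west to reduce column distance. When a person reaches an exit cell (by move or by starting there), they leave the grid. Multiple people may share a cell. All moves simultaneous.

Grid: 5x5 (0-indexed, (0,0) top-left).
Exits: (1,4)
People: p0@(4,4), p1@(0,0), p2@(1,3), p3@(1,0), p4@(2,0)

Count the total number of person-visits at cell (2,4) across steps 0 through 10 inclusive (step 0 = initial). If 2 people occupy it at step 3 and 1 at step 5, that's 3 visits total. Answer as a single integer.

Answer: 1

Derivation:
Step 0: p0@(4,4) p1@(0,0) p2@(1,3) p3@(1,0) p4@(2,0) -> at (2,4): 0 [-], cum=0
Step 1: p0@(3,4) p1@(1,0) p2@ESC p3@(1,1) p4@(1,0) -> at (2,4): 0 [-], cum=0
Step 2: p0@(2,4) p1@(1,1) p2@ESC p3@(1,2) p4@(1,1) -> at (2,4): 1 [p0], cum=1
Step 3: p0@ESC p1@(1,2) p2@ESC p3@(1,3) p4@(1,2) -> at (2,4): 0 [-], cum=1
Step 4: p0@ESC p1@(1,3) p2@ESC p3@ESC p4@(1,3) -> at (2,4): 0 [-], cum=1
Step 5: p0@ESC p1@ESC p2@ESC p3@ESC p4@ESC -> at (2,4): 0 [-], cum=1
Total visits = 1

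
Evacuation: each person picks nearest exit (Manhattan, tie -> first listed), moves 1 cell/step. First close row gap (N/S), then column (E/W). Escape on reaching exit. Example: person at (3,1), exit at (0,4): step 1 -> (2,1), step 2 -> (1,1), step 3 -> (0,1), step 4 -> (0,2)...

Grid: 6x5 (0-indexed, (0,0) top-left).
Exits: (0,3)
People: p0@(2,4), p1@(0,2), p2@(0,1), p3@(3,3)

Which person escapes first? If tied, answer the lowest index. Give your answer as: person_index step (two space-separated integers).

Step 1: p0:(2,4)->(1,4) | p1:(0,2)->(0,3)->EXIT | p2:(0,1)->(0,2) | p3:(3,3)->(2,3)
Step 2: p0:(1,4)->(0,4) | p1:escaped | p2:(0,2)->(0,3)->EXIT | p3:(2,3)->(1,3)
Step 3: p0:(0,4)->(0,3)->EXIT | p1:escaped | p2:escaped | p3:(1,3)->(0,3)->EXIT
Exit steps: [3, 1, 2, 3]
First to escape: p1 at step 1

Answer: 1 1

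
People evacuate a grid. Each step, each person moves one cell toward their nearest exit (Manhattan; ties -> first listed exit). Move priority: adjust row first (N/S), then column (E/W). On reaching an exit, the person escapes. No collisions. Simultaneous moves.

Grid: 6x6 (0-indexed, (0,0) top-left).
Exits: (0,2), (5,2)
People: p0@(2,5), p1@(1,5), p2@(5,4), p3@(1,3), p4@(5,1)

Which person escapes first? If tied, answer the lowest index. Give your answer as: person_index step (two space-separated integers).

Step 1: p0:(2,5)->(1,5) | p1:(1,5)->(0,5) | p2:(5,4)->(5,3) | p3:(1,3)->(0,3) | p4:(5,1)->(5,2)->EXIT
Step 2: p0:(1,5)->(0,5) | p1:(0,5)->(0,4) | p2:(5,3)->(5,2)->EXIT | p3:(0,3)->(0,2)->EXIT | p4:escaped
Step 3: p0:(0,5)->(0,4) | p1:(0,4)->(0,3) | p2:escaped | p3:escaped | p4:escaped
Step 4: p0:(0,4)->(0,3) | p1:(0,3)->(0,2)->EXIT | p2:escaped | p3:escaped | p4:escaped
Step 5: p0:(0,3)->(0,2)->EXIT | p1:escaped | p2:escaped | p3:escaped | p4:escaped
Exit steps: [5, 4, 2, 2, 1]
First to escape: p4 at step 1

Answer: 4 1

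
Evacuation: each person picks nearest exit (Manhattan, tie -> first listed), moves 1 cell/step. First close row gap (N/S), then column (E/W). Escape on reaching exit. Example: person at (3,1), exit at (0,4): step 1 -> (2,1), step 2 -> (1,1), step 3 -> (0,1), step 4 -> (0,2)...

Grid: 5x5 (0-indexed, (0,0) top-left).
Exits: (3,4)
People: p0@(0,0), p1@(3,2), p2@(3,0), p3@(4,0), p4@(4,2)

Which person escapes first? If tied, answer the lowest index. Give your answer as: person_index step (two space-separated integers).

Step 1: p0:(0,0)->(1,0) | p1:(3,2)->(3,3) | p2:(3,0)->(3,1) | p3:(4,0)->(3,0) | p4:(4,2)->(3,2)
Step 2: p0:(1,0)->(2,0) | p1:(3,3)->(3,4)->EXIT | p2:(3,1)->(3,2) | p3:(3,0)->(3,1) | p4:(3,2)->(3,3)
Step 3: p0:(2,0)->(3,0) | p1:escaped | p2:(3,2)->(3,3) | p3:(3,1)->(3,2) | p4:(3,3)->(3,4)->EXIT
Step 4: p0:(3,0)->(3,1) | p1:escaped | p2:(3,3)->(3,4)->EXIT | p3:(3,2)->(3,3) | p4:escaped
Step 5: p0:(3,1)->(3,2) | p1:escaped | p2:escaped | p3:(3,3)->(3,4)->EXIT | p4:escaped
Step 6: p0:(3,2)->(3,3) | p1:escaped | p2:escaped | p3:escaped | p4:escaped
Step 7: p0:(3,3)->(3,4)->EXIT | p1:escaped | p2:escaped | p3:escaped | p4:escaped
Exit steps: [7, 2, 4, 5, 3]
First to escape: p1 at step 2

Answer: 1 2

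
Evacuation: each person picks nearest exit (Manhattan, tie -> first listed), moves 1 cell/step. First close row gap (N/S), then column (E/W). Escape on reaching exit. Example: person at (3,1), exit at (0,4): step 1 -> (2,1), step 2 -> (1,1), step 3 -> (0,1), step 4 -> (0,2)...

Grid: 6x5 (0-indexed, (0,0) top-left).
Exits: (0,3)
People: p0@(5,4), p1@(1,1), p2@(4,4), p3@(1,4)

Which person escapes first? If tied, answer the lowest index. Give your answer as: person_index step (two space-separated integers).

Step 1: p0:(5,4)->(4,4) | p1:(1,1)->(0,1) | p2:(4,4)->(3,4) | p3:(1,4)->(0,4)
Step 2: p0:(4,4)->(3,4) | p1:(0,1)->(0,2) | p2:(3,4)->(2,4) | p3:(0,4)->(0,3)->EXIT
Step 3: p0:(3,4)->(2,4) | p1:(0,2)->(0,3)->EXIT | p2:(2,4)->(1,4) | p3:escaped
Step 4: p0:(2,4)->(1,4) | p1:escaped | p2:(1,4)->(0,4) | p3:escaped
Step 5: p0:(1,4)->(0,4) | p1:escaped | p2:(0,4)->(0,3)->EXIT | p3:escaped
Step 6: p0:(0,4)->(0,3)->EXIT | p1:escaped | p2:escaped | p3:escaped
Exit steps: [6, 3, 5, 2]
First to escape: p3 at step 2

Answer: 3 2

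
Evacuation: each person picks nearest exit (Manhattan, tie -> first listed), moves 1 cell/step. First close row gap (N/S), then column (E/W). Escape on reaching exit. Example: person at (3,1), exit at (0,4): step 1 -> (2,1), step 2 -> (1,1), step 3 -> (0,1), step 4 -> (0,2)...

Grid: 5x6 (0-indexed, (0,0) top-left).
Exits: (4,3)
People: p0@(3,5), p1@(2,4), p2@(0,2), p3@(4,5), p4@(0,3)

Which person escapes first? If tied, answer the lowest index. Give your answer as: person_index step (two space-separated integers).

Answer: 3 2

Derivation:
Step 1: p0:(3,5)->(4,5) | p1:(2,4)->(3,4) | p2:(0,2)->(1,2) | p3:(4,5)->(4,4) | p4:(0,3)->(1,3)
Step 2: p0:(4,5)->(4,4) | p1:(3,4)->(4,4) | p2:(1,2)->(2,2) | p3:(4,4)->(4,3)->EXIT | p4:(1,3)->(2,3)
Step 3: p0:(4,4)->(4,3)->EXIT | p1:(4,4)->(4,3)->EXIT | p2:(2,2)->(3,2) | p3:escaped | p4:(2,3)->(3,3)
Step 4: p0:escaped | p1:escaped | p2:(3,2)->(4,2) | p3:escaped | p4:(3,3)->(4,3)->EXIT
Step 5: p0:escaped | p1:escaped | p2:(4,2)->(4,3)->EXIT | p3:escaped | p4:escaped
Exit steps: [3, 3, 5, 2, 4]
First to escape: p3 at step 2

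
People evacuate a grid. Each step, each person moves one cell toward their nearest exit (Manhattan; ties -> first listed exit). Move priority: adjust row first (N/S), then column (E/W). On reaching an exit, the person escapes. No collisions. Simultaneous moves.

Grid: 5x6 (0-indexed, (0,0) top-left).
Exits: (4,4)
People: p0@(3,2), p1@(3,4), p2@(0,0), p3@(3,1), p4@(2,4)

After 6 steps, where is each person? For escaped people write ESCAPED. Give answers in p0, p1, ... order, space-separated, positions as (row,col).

Step 1: p0:(3,2)->(4,2) | p1:(3,4)->(4,4)->EXIT | p2:(0,0)->(1,0) | p3:(3,1)->(4,1) | p4:(2,4)->(3,4)
Step 2: p0:(4,2)->(4,3) | p1:escaped | p2:(1,0)->(2,0) | p3:(4,1)->(4,2) | p4:(3,4)->(4,4)->EXIT
Step 3: p0:(4,3)->(4,4)->EXIT | p1:escaped | p2:(2,0)->(3,0) | p3:(4,2)->(4,3) | p4:escaped
Step 4: p0:escaped | p1:escaped | p2:(3,0)->(4,0) | p3:(4,3)->(4,4)->EXIT | p4:escaped
Step 5: p0:escaped | p1:escaped | p2:(4,0)->(4,1) | p3:escaped | p4:escaped
Step 6: p0:escaped | p1:escaped | p2:(4,1)->(4,2) | p3:escaped | p4:escaped

ESCAPED ESCAPED (4,2) ESCAPED ESCAPED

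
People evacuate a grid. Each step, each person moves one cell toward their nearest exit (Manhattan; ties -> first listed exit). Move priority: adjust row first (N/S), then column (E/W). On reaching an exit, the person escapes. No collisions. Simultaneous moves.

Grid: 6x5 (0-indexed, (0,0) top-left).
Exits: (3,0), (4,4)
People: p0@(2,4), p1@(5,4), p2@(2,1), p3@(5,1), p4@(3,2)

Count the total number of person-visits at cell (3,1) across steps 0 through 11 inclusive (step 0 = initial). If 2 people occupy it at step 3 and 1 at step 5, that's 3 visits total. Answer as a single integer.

Step 0: p0@(2,4) p1@(5,4) p2@(2,1) p3@(5,1) p4@(3,2) -> at (3,1): 0 [-], cum=0
Step 1: p0@(3,4) p1@ESC p2@(3,1) p3@(4,1) p4@(3,1) -> at (3,1): 2 [p2,p4], cum=2
Step 2: p0@ESC p1@ESC p2@ESC p3@(3,1) p4@ESC -> at (3,1): 1 [p3], cum=3
Step 3: p0@ESC p1@ESC p2@ESC p3@ESC p4@ESC -> at (3,1): 0 [-], cum=3
Total visits = 3

Answer: 3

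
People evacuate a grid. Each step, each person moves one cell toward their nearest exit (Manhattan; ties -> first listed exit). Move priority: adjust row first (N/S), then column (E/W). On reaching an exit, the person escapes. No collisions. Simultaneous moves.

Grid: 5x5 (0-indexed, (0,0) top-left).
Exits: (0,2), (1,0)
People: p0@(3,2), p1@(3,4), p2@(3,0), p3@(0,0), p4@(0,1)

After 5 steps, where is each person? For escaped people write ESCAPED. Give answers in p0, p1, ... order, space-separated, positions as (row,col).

Step 1: p0:(3,2)->(2,2) | p1:(3,4)->(2,4) | p2:(3,0)->(2,0) | p3:(0,0)->(1,0)->EXIT | p4:(0,1)->(0,2)->EXIT
Step 2: p0:(2,2)->(1,2) | p1:(2,4)->(1,4) | p2:(2,0)->(1,0)->EXIT | p3:escaped | p4:escaped
Step 3: p0:(1,2)->(0,2)->EXIT | p1:(1,4)->(0,4) | p2:escaped | p3:escaped | p4:escaped
Step 4: p0:escaped | p1:(0,4)->(0,3) | p2:escaped | p3:escaped | p4:escaped
Step 5: p0:escaped | p1:(0,3)->(0,2)->EXIT | p2:escaped | p3:escaped | p4:escaped

ESCAPED ESCAPED ESCAPED ESCAPED ESCAPED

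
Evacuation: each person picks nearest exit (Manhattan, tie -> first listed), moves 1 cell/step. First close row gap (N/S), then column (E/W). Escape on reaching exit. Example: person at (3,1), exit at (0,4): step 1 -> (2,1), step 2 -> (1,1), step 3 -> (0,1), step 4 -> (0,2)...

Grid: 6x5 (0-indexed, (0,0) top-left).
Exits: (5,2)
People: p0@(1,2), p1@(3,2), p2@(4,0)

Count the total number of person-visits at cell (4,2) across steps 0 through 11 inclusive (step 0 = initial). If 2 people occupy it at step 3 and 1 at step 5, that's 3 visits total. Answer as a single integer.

Answer: 2

Derivation:
Step 0: p0@(1,2) p1@(3,2) p2@(4,0) -> at (4,2): 0 [-], cum=0
Step 1: p0@(2,2) p1@(4,2) p2@(5,0) -> at (4,2): 1 [p1], cum=1
Step 2: p0@(3,2) p1@ESC p2@(5,1) -> at (4,2): 0 [-], cum=1
Step 3: p0@(4,2) p1@ESC p2@ESC -> at (4,2): 1 [p0], cum=2
Step 4: p0@ESC p1@ESC p2@ESC -> at (4,2): 0 [-], cum=2
Total visits = 2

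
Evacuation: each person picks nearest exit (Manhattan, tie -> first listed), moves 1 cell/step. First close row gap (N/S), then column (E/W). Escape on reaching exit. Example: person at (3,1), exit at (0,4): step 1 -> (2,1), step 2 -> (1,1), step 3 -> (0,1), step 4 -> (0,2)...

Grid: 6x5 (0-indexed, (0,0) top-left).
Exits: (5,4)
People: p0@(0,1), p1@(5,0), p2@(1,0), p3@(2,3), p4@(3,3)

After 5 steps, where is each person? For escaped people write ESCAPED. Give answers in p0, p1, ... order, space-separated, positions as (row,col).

Step 1: p0:(0,1)->(1,1) | p1:(5,0)->(5,1) | p2:(1,0)->(2,0) | p3:(2,3)->(3,3) | p4:(3,3)->(4,3)
Step 2: p0:(1,1)->(2,1) | p1:(5,1)->(5,2) | p2:(2,0)->(3,0) | p3:(3,3)->(4,3) | p4:(4,3)->(5,3)
Step 3: p0:(2,1)->(3,1) | p1:(5,2)->(5,3) | p2:(3,0)->(4,0) | p3:(4,3)->(5,3) | p4:(5,3)->(5,4)->EXIT
Step 4: p0:(3,1)->(4,1) | p1:(5,3)->(5,4)->EXIT | p2:(4,0)->(5,0) | p3:(5,3)->(5,4)->EXIT | p4:escaped
Step 5: p0:(4,1)->(5,1) | p1:escaped | p2:(5,0)->(5,1) | p3:escaped | p4:escaped

(5,1) ESCAPED (5,1) ESCAPED ESCAPED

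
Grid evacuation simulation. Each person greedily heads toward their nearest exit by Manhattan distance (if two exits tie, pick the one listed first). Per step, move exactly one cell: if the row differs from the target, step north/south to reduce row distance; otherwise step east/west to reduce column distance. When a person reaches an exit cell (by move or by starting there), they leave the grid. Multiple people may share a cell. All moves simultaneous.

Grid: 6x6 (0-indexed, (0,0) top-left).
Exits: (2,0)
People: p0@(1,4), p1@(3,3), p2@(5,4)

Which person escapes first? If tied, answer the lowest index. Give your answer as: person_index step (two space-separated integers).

Step 1: p0:(1,4)->(2,4) | p1:(3,3)->(2,3) | p2:(5,4)->(4,4)
Step 2: p0:(2,4)->(2,3) | p1:(2,3)->(2,2) | p2:(4,4)->(3,4)
Step 3: p0:(2,3)->(2,2) | p1:(2,2)->(2,1) | p2:(3,4)->(2,4)
Step 4: p0:(2,2)->(2,1) | p1:(2,1)->(2,0)->EXIT | p2:(2,4)->(2,3)
Step 5: p0:(2,1)->(2,0)->EXIT | p1:escaped | p2:(2,3)->(2,2)
Step 6: p0:escaped | p1:escaped | p2:(2,2)->(2,1)
Step 7: p0:escaped | p1:escaped | p2:(2,1)->(2,0)->EXIT
Exit steps: [5, 4, 7]
First to escape: p1 at step 4

Answer: 1 4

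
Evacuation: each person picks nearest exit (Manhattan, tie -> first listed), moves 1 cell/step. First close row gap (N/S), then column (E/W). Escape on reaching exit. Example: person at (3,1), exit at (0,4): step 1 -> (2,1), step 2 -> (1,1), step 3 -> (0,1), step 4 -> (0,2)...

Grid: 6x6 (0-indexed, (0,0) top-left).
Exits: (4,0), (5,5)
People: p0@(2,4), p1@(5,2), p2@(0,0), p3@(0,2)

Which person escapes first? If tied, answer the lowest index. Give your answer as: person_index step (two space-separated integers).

Answer: 1 3

Derivation:
Step 1: p0:(2,4)->(3,4) | p1:(5,2)->(4,2) | p2:(0,0)->(1,0) | p3:(0,2)->(1,2)
Step 2: p0:(3,4)->(4,4) | p1:(4,2)->(4,1) | p2:(1,0)->(2,0) | p3:(1,2)->(2,2)
Step 3: p0:(4,4)->(5,4) | p1:(4,1)->(4,0)->EXIT | p2:(2,0)->(3,0) | p3:(2,2)->(3,2)
Step 4: p0:(5,4)->(5,5)->EXIT | p1:escaped | p2:(3,0)->(4,0)->EXIT | p3:(3,2)->(4,2)
Step 5: p0:escaped | p1:escaped | p2:escaped | p3:(4,2)->(4,1)
Step 6: p0:escaped | p1:escaped | p2:escaped | p3:(4,1)->(4,0)->EXIT
Exit steps: [4, 3, 4, 6]
First to escape: p1 at step 3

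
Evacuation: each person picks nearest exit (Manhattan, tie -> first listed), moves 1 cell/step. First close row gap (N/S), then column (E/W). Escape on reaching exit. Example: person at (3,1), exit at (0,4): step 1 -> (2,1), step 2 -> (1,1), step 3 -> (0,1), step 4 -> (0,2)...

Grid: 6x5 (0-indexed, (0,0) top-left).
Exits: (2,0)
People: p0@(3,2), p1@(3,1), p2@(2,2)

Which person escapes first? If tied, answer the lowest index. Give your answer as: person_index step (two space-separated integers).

Step 1: p0:(3,2)->(2,2) | p1:(3,1)->(2,1) | p2:(2,2)->(2,1)
Step 2: p0:(2,2)->(2,1) | p1:(2,1)->(2,0)->EXIT | p2:(2,1)->(2,0)->EXIT
Step 3: p0:(2,1)->(2,0)->EXIT | p1:escaped | p2:escaped
Exit steps: [3, 2, 2]
First to escape: p1 at step 2

Answer: 1 2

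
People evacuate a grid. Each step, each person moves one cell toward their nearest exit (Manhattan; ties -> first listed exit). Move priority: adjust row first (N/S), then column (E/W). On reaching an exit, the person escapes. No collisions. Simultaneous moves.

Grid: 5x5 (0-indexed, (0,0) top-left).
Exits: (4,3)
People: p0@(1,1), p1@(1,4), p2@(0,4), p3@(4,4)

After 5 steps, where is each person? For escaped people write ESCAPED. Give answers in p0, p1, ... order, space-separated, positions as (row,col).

Step 1: p0:(1,1)->(2,1) | p1:(1,4)->(2,4) | p2:(0,4)->(1,4) | p3:(4,4)->(4,3)->EXIT
Step 2: p0:(2,1)->(3,1) | p1:(2,4)->(3,4) | p2:(1,4)->(2,4) | p3:escaped
Step 3: p0:(3,1)->(4,1) | p1:(3,4)->(4,4) | p2:(2,4)->(3,4) | p3:escaped
Step 4: p0:(4,1)->(4,2) | p1:(4,4)->(4,3)->EXIT | p2:(3,4)->(4,4) | p3:escaped
Step 5: p0:(4,2)->(4,3)->EXIT | p1:escaped | p2:(4,4)->(4,3)->EXIT | p3:escaped

ESCAPED ESCAPED ESCAPED ESCAPED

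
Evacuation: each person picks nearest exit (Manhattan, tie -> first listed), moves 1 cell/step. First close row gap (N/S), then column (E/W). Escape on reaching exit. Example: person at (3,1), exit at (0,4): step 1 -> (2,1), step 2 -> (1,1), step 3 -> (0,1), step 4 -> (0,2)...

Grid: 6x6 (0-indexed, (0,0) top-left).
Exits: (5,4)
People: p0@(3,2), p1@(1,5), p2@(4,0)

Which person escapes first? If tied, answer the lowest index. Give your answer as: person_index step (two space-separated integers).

Answer: 0 4

Derivation:
Step 1: p0:(3,2)->(4,2) | p1:(1,5)->(2,5) | p2:(4,0)->(5,0)
Step 2: p0:(4,2)->(5,2) | p1:(2,5)->(3,5) | p2:(5,0)->(5,1)
Step 3: p0:(5,2)->(5,3) | p1:(3,5)->(4,5) | p2:(5,1)->(5,2)
Step 4: p0:(5,3)->(5,4)->EXIT | p1:(4,5)->(5,5) | p2:(5,2)->(5,3)
Step 5: p0:escaped | p1:(5,5)->(5,4)->EXIT | p2:(5,3)->(5,4)->EXIT
Exit steps: [4, 5, 5]
First to escape: p0 at step 4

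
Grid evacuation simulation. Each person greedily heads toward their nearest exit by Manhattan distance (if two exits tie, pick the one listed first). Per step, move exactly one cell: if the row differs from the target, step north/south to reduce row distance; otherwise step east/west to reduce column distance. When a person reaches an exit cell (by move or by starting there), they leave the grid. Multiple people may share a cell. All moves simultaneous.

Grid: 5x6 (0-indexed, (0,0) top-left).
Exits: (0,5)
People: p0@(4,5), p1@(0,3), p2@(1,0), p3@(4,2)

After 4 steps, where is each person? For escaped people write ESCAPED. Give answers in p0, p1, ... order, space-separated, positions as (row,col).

Step 1: p0:(4,5)->(3,5) | p1:(0,3)->(0,4) | p2:(1,0)->(0,0) | p3:(4,2)->(3,2)
Step 2: p0:(3,5)->(2,5) | p1:(0,4)->(0,5)->EXIT | p2:(0,0)->(0,1) | p3:(3,2)->(2,2)
Step 3: p0:(2,5)->(1,5) | p1:escaped | p2:(0,1)->(0,2) | p3:(2,2)->(1,2)
Step 4: p0:(1,5)->(0,5)->EXIT | p1:escaped | p2:(0,2)->(0,3) | p3:(1,2)->(0,2)

ESCAPED ESCAPED (0,3) (0,2)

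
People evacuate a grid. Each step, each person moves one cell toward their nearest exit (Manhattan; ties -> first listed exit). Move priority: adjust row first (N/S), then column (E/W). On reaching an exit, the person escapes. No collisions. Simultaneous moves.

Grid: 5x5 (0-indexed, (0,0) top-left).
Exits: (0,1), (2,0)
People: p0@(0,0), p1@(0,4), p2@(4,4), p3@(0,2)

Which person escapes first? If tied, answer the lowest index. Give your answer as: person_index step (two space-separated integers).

Step 1: p0:(0,0)->(0,1)->EXIT | p1:(0,4)->(0,3) | p2:(4,4)->(3,4) | p3:(0,2)->(0,1)->EXIT
Step 2: p0:escaped | p1:(0,3)->(0,2) | p2:(3,4)->(2,4) | p3:escaped
Step 3: p0:escaped | p1:(0,2)->(0,1)->EXIT | p2:(2,4)->(2,3) | p3:escaped
Step 4: p0:escaped | p1:escaped | p2:(2,3)->(2,2) | p3:escaped
Step 5: p0:escaped | p1:escaped | p2:(2,2)->(2,1) | p3:escaped
Step 6: p0:escaped | p1:escaped | p2:(2,1)->(2,0)->EXIT | p3:escaped
Exit steps: [1, 3, 6, 1]
First to escape: p0 at step 1

Answer: 0 1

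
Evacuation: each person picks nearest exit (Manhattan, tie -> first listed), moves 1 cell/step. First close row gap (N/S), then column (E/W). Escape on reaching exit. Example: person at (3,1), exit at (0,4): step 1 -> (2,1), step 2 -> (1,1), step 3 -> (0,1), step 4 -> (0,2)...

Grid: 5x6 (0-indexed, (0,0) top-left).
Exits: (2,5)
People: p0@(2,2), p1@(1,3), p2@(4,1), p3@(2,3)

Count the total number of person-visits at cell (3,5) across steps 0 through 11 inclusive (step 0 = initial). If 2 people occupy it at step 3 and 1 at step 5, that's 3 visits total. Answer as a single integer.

Step 0: p0@(2,2) p1@(1,3) p2@(4,1) p3@(2,3) -> at (3,5): 0 [-], cum=0
Step 1: p0@(2,3) p1@(2,3) p2@(3,1) p3@(2,4) -> at (3,5): 0 [-], cum=0
Step 2: p0@(2,4) p1@(2,4) p2@(2,1) p3@ESC -> at (3,5): 0 [-], cum=0
Step 3: p0@ESC p1@ESC p2@(2,2) p3@ESC -> at (3,5): 0 [-], cum=0
Step 4: p0@ESC p1@ESC p2@(2,3) p3@ESC -> at (3,5): 0 [-], cum=0
Step 5: p0@ESC p1@ESC p2@(2,4) p3@ESC -> at (3,5): 0 [-], cum=0
Step 6: p0@ESC p1@ESC p2@ESC p3@ESC -> at (3,5): 0 [-], cum=0
Total visits = 0

Answer: 0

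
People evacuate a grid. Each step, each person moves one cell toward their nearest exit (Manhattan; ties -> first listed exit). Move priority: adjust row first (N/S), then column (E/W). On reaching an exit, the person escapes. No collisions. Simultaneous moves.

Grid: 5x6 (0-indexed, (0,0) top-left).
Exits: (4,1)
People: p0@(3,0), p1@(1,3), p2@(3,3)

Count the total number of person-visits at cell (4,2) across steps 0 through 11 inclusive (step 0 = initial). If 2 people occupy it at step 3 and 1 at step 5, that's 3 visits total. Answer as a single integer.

Answer: 2

Derivation:
Step 0: p0@(3,0) p1@(1,3) p2@(3,3) -> at (4,2): 0 [-], cum=0
Step 1: p0@(4,0) p1@(2,3) p2@(4,3) -> at (4,2): 0 [-], cum=0
Step 2: p0@ESC p1@(3,3) p2@(4,2) -> at (4,2): 1 [p2], cum=1
Step 3: p0@ESC p1@(4,3) p2@ESC -> at (4,2): 0 [-], cum=1
Step 4: p0@ESC p1@(4,2) p2@ESC -> at (4,2): 1 [p1], cum=2
Step 5: p0@ESC p1@ESC p2@ESC -> at (4,2): 0 [-], cum=2
Total visits = 2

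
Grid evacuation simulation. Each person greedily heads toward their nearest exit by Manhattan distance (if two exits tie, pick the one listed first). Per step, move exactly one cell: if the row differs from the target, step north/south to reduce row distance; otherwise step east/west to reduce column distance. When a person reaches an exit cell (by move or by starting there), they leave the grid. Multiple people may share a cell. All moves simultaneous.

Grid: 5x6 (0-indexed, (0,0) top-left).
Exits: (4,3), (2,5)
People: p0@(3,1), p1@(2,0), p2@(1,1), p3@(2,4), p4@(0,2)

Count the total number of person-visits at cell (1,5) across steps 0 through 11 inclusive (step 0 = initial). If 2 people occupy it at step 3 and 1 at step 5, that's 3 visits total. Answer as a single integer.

Answer: 0

Derivation:
Step 0: p0@(3,1) p1@(2,0) p2@(1,1) p3@(2,4) p4@(0,2) -> at (1,5): 0 [-], cum=0
Step 1: p0@(4,1) p1@(3,0) p2@(2,1) p3@ESC p4@(1,2) -> at (1,5): 0 [-], cum=0
Step 2: p0@(4,2) p1@(4,0) p2@(3,1) p3@ESC p4@(2,2) -> at (1,5): 0 [-], cum=0
Step 3: p0@ESC p1@(4,1) p2@(4,1) p3@ESC p4@(3,2) -> at (1,5): 0 [-], cum=0
Step 4: p0@ESC p1@(4,2) p2@(4,2) p3@ESC p4@(4,2) -> at (1,5): 0 [-], cum=0
Step 5: p0@ESC p1@ESC p2@ESC p3@ESC p4@ESC -> at (1,5): 0 [-], cum=0
Total visits = 0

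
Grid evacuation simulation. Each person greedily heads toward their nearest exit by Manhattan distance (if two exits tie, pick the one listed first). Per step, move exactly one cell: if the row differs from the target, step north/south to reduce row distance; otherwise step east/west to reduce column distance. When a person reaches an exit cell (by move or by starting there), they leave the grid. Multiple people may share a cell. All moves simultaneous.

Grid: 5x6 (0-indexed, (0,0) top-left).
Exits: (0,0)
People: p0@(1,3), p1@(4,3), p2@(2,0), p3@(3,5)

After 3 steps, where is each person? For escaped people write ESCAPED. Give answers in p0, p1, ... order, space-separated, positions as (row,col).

Step 1: p0:(1,3)->(0,3) | p1:(4,3)->(3,3) | p2:(2,0)->(1,0) | p3:(3,5)->(2,5)
Step 2: p0:(0,3)->(0,2) | p1:(3,3)->(2,3) | p2:(1,0)->(0,0)->EXIT | p3:(2,5)->(1,5)
Step 3: p0:(0,2)->(0,1) | p1:(2,3)->(1,3) | p2:escaped | p3:(1,5)->(0,5)

(0,1) (1,3) ESCAPED (0,5)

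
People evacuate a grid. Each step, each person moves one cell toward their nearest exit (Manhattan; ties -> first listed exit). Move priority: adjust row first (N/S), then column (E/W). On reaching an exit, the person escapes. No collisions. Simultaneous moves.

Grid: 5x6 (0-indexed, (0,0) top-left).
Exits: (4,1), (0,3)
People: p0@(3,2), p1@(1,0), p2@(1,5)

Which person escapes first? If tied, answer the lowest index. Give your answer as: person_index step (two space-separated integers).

Step 1: p0:(3,2)->(4,2) | p1:(1,0)->(2,0) | p2:(1,5)->(0,5)
Step 2: p0:(4,2)->(4,1)->EXIT | p1:(2,0)->(3,0) | p2:(0,5)->(0,4)
Step 3: p0:escaped | p1:(3,0)->(4,0) | p2:(0,4)->(0,3)->EXIT
Step 4: p0:escaped | p1:(4,0)->(4,1)->EXIT | p2:escaped
Exit steps: [2, 4, 3]
First to escape: p0 at step 2

Answer: 0 2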